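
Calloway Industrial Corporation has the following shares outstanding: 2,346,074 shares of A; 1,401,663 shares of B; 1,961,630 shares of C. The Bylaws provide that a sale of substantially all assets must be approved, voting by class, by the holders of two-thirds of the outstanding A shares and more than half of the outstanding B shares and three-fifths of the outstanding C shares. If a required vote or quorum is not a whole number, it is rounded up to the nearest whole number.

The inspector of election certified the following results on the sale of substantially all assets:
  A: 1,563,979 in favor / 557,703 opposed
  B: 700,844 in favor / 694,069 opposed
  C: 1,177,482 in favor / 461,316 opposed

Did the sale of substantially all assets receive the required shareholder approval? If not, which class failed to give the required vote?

Not approved — the A shares did not give the required vote.

A: 2/3 of 2346074 = 1564049.33, rounded up to 1564050; 1,564,050 required, 1,563,979 in favor — not approved.
B: a majority of 1401663 is 700832; 700,832 required, 700,844 in favor — approved.
C: 3/5 of 1961630 = 1176978; 1,176,978 required, 1,177,482 in favor — approved.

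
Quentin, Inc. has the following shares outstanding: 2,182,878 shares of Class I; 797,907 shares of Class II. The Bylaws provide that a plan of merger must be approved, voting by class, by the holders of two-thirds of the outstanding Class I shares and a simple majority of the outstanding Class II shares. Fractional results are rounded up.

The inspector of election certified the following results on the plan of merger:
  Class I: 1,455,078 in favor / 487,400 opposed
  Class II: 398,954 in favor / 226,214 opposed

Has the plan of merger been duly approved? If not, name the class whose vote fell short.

Class I: 2/3 of 2182878 = 1455252; 1,455,252 required, 1,455,078 in favor — not approved.
Class II: a majority of 797907 is 398954; 398,954 required, 398,954 in favor — approved.

Not approved — the Class I shares did not give the required vote.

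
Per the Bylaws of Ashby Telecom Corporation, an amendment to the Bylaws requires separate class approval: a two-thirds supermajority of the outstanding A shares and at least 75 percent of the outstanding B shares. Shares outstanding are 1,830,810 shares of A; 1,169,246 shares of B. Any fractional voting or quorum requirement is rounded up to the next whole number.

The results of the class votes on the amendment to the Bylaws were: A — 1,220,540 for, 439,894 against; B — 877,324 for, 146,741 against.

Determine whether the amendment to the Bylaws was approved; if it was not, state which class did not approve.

A: 2/3 of 1830810 = 1220540; 1,220,540 required, 1,220,540 in favor — approved.
B: 3/4 of 1169246 = 876934.50, rounded up to 876935; 876,935 required, 877,324 in favor — approved.

Approved — every class gave the required vote.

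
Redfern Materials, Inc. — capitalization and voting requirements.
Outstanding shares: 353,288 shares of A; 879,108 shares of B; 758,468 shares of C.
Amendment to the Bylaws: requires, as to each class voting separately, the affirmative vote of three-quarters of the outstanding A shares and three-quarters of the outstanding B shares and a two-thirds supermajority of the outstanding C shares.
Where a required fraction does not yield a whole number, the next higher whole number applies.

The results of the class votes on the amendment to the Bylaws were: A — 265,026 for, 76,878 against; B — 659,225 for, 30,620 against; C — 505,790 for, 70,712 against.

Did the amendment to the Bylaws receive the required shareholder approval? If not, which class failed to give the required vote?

Not approved — the B shares did not give the required vote.

A: 3/4 of 353288 = 264966; 264,966 required, 265,026 in favor — approved.
B: 3/4 of 879108 = 659331; 659,331 required, 659,225 in favor — not approved.
C: 2/3 of 758468 = 505645.33, rounded up to 505646; 505,646 required, 505,790 in favor — approved.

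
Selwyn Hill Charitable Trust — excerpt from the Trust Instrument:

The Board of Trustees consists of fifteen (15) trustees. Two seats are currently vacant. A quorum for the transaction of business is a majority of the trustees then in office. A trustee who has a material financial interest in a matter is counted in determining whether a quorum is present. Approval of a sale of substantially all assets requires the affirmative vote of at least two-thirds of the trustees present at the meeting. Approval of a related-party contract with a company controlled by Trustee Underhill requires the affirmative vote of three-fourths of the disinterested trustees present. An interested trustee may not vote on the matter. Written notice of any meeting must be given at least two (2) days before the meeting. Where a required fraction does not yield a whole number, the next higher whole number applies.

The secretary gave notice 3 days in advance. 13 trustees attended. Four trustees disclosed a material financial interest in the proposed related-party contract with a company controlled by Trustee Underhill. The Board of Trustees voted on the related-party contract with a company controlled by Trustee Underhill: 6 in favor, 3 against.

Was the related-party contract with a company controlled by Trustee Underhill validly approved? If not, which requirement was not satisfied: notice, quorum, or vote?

Notice: 3 days given; 2 required (3 ≥ 2). Satisfied.
Quorum: 13 present (interested trustees count toward quorum); quorum is 7. Satisfied.
Vote: the related-party contract with a company controlled by Trustee Underhill requires three-fourths of the disinterested trustees present (13 − 4 = 9). 3/4 of 9 = 6.75, rounded up to 7, so 7 affirmative votes are needed; 6 voted in favor. Not satisfied.

Invalid — vote requirement not satisfied.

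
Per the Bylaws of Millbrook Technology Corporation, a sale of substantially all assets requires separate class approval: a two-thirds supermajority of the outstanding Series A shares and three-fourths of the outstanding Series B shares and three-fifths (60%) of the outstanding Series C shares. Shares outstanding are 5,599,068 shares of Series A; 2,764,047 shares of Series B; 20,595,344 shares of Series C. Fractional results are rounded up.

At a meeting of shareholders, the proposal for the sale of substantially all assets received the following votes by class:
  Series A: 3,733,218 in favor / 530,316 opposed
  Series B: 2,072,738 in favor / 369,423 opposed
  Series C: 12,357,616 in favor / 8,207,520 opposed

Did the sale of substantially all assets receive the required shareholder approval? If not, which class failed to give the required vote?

Not approved — the Series B shares did not give the required vote.

Series A: 2/3 of 5599068 = 3732712; 3,732,712 required, 3,733,218 in favor — approved.
Series B: 3/4 of 2764047 = 2073035.25, rounded up to 2073036; 2,073,036 required, 2,072,738 in favor — not approved.
Series C: 3/5 of 20595344 = 12357206.40, rounded up to 12357207; 12,357,207 required, 12,357,616 in favor — approved.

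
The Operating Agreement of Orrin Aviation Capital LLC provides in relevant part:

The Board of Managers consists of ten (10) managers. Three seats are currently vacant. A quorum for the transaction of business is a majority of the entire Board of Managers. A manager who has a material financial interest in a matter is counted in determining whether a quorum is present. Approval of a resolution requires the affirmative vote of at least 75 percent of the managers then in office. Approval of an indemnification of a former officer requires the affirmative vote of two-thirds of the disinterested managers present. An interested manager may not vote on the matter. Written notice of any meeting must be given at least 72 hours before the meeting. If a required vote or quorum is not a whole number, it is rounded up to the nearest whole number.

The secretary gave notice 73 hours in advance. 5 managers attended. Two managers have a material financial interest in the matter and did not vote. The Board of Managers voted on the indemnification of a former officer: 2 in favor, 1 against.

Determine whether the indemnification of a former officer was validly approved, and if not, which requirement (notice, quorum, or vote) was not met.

Invalid — quorum requirement not satisfied.

Notice: 73 hours given; 72 required (73 ≥ 72). Satisfied.
Quorum: 5 present (interested managers count toward quorum); quorum is 6. Not satisfied.
Vote: the indemnification of a former officer requires two-thirds of the disinterested managers present (5 − 2 = 3). 2/3 of 3 = 2, so 2 affirmative votes are needed; 2 voted in favor. Satisfied. (Moot — without a quorum no business can be validly transacted.)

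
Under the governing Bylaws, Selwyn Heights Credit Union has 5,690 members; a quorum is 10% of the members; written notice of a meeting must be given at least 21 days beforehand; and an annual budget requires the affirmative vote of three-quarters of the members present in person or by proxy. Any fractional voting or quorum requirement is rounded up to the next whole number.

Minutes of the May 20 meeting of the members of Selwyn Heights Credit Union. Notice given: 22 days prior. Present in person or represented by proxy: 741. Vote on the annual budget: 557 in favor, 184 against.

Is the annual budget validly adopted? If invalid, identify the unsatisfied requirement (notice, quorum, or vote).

Valid — all requirements satisfied.

Notice: 22 days given; 21 required. Satisfied.
Quorum: 10% of 5,690 = 569; 741 present. Satisfied.
Vote: requires three-fourths of those present (741); 3/4 of 741 = 555.75, rounded up to 556, so 556 needed; 557 in favor. Satisfied.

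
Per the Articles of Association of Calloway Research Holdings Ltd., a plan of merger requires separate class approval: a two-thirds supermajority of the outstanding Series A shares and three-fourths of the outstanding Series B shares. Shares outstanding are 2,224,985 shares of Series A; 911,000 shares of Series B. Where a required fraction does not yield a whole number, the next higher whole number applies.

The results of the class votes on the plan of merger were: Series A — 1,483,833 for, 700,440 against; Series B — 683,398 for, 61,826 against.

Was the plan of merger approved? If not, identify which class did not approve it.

Approved — every class gave the required vote.

Series A: 2/3 of 2224985 = 1483323.33, rounded up to 1483324; 1,483,324 required, 1,483,833 in favor — approved.
Series B: 3/4 of 911000 = 683250; 683,250 required, 683,398 in favor — approved.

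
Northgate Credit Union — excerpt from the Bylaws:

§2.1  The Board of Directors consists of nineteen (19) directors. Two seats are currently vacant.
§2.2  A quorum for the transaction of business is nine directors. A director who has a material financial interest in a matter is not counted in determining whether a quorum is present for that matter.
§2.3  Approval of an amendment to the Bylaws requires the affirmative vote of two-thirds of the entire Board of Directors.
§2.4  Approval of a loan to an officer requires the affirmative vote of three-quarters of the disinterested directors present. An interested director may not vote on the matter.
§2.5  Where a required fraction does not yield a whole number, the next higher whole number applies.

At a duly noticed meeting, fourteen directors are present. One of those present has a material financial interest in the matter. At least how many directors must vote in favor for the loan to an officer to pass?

The loan to an officer requires three-fourths of the disinterested directors present (14 − 1 = 13).
3/4 of 13 = 9.75, rounded up to 10.

10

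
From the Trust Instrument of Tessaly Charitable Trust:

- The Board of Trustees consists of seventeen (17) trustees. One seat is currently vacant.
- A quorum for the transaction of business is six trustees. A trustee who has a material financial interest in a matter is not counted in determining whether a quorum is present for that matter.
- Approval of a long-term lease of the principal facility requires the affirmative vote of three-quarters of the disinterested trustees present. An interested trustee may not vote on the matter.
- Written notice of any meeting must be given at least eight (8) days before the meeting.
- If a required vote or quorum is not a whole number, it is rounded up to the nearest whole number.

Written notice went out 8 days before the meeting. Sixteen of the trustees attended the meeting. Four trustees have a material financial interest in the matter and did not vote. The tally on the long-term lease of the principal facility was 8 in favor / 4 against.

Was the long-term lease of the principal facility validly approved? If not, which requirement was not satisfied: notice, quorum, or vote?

Invalid — vote requirement not satisfied.

Notice: 8 days given; 8 required (8 ≥ 8). Satisfied.
Quorum: 16 present, but the 4 interested trustees do not count, leaving 12. Quorum is 6. Satisfied.
Vote: the long-term lease of the principal facility requires three-fourths of the disinterested trustees present (16 − 4 = 12). 3/4 of 12 = 9, so 9 affirmative votes are needed; 8 voted in favor. Not satisfied.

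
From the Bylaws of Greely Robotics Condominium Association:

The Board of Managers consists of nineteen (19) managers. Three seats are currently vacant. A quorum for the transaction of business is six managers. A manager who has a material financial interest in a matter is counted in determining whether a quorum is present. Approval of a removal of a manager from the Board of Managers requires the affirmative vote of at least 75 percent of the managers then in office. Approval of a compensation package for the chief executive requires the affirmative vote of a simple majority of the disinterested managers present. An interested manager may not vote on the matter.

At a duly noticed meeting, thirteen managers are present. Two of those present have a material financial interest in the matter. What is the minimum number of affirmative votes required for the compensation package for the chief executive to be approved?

6

The compensation package for the chief executive requires a majority of the disinterested managers present (13 − 2 = 11).
A majority of 11 is 6.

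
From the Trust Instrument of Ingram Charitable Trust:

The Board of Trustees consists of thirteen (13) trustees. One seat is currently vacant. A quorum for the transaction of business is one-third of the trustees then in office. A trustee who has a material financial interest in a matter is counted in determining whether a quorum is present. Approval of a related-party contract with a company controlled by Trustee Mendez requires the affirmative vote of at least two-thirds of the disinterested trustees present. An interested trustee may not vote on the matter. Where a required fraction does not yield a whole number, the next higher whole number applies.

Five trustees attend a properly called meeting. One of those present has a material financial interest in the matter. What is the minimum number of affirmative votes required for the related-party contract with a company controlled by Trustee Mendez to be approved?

The related-party contract with a company controlled by Trustee Mendez requires two-thirds of the disinterested trustees present (5 − 1 = 4).
2/3 of 4 = 2.67, rounded up to 3.

3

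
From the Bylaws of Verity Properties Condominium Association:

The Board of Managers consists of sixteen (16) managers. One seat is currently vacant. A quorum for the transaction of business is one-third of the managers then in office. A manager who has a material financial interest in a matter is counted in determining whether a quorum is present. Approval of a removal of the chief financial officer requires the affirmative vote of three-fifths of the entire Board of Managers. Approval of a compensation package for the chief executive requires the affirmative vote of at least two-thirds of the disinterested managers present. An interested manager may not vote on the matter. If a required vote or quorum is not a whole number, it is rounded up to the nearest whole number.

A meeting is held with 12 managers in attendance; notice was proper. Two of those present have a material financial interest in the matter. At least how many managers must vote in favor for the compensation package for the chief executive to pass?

The compensation package for the chief executive requires two-thirds of the disinterested managers present (12 − 2 = 10).
2/3 of 10 = 6.67, rounded up to 7.

7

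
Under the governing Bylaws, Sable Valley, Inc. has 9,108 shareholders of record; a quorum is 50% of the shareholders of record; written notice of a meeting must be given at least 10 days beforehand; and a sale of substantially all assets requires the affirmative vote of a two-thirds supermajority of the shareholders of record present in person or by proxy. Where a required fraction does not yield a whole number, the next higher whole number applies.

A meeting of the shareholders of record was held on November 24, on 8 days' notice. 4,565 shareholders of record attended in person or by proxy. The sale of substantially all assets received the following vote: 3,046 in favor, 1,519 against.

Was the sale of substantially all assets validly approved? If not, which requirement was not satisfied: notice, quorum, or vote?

Invalid — notice requirement not satisfied.

Notice: 8 days given; 10 required. Not satisfied.
Quorum: 50% of 9,108 = 4,554; 4,565 present. Satisfied.
Vote: requires two-thirds of those present (4,565); 2/3 of 4565 = 3043.33, rounded up to 3044, so 3,044 needed; 3,046 in favor. Satisfied.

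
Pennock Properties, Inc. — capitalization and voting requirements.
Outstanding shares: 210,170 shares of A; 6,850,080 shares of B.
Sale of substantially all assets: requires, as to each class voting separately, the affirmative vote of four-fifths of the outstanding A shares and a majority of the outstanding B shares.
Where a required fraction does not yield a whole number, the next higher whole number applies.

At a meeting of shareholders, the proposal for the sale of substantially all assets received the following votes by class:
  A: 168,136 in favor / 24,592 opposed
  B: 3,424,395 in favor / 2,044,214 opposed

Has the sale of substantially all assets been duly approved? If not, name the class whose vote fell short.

Not approved — the B shares did not give the required vote.

A: 4/5 of 210170 = 168136; 168,136 required, 168,136 in favor — approved.
B: a majority of 6850080 is 3425041; 3,425,041 required, 3,424,395 in favor — not approved.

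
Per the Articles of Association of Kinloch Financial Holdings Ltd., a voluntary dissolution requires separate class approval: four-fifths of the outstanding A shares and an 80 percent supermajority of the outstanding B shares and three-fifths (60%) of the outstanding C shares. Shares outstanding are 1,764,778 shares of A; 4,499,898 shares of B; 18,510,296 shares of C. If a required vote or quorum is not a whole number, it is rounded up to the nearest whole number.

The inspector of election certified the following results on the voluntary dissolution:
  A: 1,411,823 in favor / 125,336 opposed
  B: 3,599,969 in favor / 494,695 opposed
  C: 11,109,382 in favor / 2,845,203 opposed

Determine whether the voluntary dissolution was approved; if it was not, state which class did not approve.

Approved — every class gave the required vote.

A: 4/5 of 1764778 = 1411822.40, rounded up to 1411823; 1,411,823 required, 1,411,823 in favor — approved.
B: 4/5 of 4499898 = 3599918.40, rounded up to 3599919; 3,599,919 required, 3,599,969 in favor — approved.
C: 3/5 of 18510296 = 11106177.60, rounded up to 11106178; 11,106,178 required, 11,109,382 in favor — approved.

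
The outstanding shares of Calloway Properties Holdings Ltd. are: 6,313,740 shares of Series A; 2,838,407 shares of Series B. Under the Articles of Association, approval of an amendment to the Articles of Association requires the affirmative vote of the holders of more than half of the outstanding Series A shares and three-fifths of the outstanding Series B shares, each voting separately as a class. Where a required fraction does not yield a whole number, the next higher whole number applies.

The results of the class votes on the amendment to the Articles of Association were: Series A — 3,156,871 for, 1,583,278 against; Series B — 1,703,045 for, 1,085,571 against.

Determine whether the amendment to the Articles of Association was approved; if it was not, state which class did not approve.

Series A: a majority of 6313740 is 3156871; 3,156,871 required, 3,156,871 in favor — approved.
Series B: 3/5 of 2838407 = 1703044.20, rounded up to 1703045; 1,703,045 required, 1,703,045 in favor — approved.

Approved — every class gave the required vote.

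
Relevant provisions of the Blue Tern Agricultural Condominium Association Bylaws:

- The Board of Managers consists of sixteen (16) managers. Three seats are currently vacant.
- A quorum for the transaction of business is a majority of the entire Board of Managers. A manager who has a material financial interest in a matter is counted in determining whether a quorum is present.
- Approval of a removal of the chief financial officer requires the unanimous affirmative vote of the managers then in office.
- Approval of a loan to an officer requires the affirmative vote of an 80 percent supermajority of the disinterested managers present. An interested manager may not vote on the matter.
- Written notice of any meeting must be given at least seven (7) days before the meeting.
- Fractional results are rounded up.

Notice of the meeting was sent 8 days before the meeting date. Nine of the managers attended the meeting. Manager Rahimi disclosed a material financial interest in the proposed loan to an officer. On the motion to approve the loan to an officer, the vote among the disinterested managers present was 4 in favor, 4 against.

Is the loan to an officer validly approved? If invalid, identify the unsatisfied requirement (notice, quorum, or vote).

Notice: 8 days given; 7 required (8 ≥ 7). Satisfied.
Quorum: 9 present (interested managers count toward quorum); quorum is 9. Satisfied.
Vote: the loan to an officer requires four-fifths of the disinterested managers present (9 − 1 = 8). 4/5 of 8 = 6.40, rounded up to 7, so 7 affirmative votes are needed; 4 voted in favor. Not satisfied.

Invalid — vote requirement not satisfied.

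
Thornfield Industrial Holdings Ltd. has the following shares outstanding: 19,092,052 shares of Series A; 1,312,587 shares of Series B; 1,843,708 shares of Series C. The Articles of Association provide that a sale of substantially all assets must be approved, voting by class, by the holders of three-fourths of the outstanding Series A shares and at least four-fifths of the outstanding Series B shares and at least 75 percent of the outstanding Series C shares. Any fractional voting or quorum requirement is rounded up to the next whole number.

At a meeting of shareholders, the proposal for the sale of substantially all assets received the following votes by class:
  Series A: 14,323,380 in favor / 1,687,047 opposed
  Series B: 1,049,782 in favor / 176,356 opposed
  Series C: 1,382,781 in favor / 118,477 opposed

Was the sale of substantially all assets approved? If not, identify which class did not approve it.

Series A: 3/4 of 19092052 = 14319039; 14,319,039 required, 14,323,380 in favor — approved.
Series B: 4/5 of 1312587 = 1050069.60, rounded up to 1050070; 1,050,070 required, 1,049,782 in favor — not approved.
Series C: 3/4 of 1843708 = 1382781; 1,382,781 required, 1,382,781 in favor — approved.

Not approved — the Series B shares did not give the required vote.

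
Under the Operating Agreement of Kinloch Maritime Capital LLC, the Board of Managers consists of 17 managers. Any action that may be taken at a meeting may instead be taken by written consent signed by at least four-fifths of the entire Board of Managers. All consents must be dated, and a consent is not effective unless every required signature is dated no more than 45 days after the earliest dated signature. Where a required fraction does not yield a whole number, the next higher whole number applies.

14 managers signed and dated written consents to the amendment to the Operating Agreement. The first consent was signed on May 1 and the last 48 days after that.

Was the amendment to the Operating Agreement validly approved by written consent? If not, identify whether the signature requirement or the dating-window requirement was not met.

Not effective — dating-window requirement not satisfied.

Signatures required: at least four-fifths of 17 — 4/5 of 17 = 13.60, rounded up to 14, so 14 needed; 14 signed. Sufficient.
Dating window: the latest signature is 48 days after the earliest; the limit is 45 days. Outside the window.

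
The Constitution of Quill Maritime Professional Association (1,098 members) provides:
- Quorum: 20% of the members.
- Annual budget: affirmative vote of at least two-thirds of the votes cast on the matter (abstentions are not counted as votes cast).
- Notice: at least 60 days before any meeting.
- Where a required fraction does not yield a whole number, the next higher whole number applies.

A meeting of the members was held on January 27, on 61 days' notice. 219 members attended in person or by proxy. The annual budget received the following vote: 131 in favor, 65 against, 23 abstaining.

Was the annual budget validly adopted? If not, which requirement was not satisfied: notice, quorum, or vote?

Notice: 61 days given; 60 required. Satisfied.
Quorum: 20% of 1,098 = 219.60, rounded up to 220; 219 present. Not satisfied.
Vote: requires two-thirds of the votes cast (219 − 23 abstaining = 196); 2/3 of 196 = 130.67, rounded up to 131, so 131 needed; 131 in favor. Satisfied.

Invalid — quorum requirement not satisfied.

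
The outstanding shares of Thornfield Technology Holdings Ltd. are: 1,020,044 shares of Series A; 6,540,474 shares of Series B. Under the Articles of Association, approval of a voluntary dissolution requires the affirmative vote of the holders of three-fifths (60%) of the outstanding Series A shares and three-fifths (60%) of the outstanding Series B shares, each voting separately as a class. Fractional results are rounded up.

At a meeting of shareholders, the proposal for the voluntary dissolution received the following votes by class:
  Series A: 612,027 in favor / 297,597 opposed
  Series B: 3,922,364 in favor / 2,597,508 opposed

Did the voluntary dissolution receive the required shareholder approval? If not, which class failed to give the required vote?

Series A: 3/5 of 1020044 = 612026.40, rounded up to 612027; 612,027 required, 612,027 in favor — approved.
Series B: 3/5 of 6540474 = 3924284.40, rounded up to 3924285; 3,924,285 required, 3,922,364 in favor — not approved.

Not approved — the Series B shares did not give the required vote.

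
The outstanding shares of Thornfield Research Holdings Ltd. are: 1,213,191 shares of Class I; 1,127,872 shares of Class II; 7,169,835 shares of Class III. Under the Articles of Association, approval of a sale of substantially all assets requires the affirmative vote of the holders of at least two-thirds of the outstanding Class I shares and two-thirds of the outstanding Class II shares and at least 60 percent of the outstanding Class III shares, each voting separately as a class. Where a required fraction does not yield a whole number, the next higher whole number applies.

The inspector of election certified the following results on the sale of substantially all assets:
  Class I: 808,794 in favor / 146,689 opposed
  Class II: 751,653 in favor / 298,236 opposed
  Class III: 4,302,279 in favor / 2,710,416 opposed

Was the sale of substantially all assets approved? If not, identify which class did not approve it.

Not approved — the Class II shares did not give the required vote.

Class I: 2/3 of 1213191 = 808794; 808,794 required, 808,794 in favor — approved.
Class II: 2/3 of 1127872 = 751914.67, rounded up to 751915; 751,915 required, 751,653 in favor — not approved.
Class III: 3/5 of 7169835 = 4301901; 4,301,901 required, 4,302,279 in favor — approved.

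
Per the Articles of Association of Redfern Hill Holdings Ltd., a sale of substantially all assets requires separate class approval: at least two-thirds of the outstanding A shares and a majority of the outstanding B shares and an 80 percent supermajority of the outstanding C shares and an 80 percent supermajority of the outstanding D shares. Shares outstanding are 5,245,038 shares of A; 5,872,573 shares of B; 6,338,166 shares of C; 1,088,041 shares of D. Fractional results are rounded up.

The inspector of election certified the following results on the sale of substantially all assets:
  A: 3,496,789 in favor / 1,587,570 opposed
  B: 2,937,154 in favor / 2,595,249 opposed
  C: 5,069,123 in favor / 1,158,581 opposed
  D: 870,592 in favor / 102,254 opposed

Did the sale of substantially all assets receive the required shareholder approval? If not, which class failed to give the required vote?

A: 2/3 of 5245038 = 3496692; 3,496,692 required, 3,496,789 in favor — approved.
B: a majority of 5872573 is 2936287; 2,936,287 required, 2,937,154 in favor — approved.
C: 4/5 of 6338166 = 5070532.80, rounded up to 5070533; 5,070,533 required, 5,069,123 in favor — not approved.
D: 4/5 of 1088041 = 870432.80, rounded up to 870433; 870,433 required, 870,592 in favor — approved.

Not approved — the C shares did not give the required vote.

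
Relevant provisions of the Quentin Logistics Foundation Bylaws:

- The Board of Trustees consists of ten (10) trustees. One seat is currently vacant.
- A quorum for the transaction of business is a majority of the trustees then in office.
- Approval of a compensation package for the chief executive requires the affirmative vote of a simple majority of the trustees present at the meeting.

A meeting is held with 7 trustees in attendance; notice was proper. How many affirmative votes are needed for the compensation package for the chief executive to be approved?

4

The compensation package for the chief executive requires a majority of the trustees present (7).
A majority of 7 is 4.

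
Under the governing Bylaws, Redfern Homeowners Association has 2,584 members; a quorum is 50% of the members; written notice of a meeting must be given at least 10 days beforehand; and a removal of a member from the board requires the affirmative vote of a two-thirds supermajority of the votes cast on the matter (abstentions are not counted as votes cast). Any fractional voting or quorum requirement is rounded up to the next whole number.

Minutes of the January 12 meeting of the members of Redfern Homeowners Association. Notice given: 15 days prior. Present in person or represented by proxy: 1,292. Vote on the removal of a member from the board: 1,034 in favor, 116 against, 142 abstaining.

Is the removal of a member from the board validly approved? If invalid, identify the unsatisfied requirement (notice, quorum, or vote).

Notice: 15 days given; 10 required. Satisfied.
Quorum: 50% of 2,584 = 1,292; 1,292 present. Satisfied.
Vote: requires two-thirds of the votes cast (1,292 − 142 abstaining = 1,150); 2/3 of 1150 = 766.67, rounded up to 767, so 767 needed; 1,034 in favor. Satisfied.

Valid — all requirements satisfied.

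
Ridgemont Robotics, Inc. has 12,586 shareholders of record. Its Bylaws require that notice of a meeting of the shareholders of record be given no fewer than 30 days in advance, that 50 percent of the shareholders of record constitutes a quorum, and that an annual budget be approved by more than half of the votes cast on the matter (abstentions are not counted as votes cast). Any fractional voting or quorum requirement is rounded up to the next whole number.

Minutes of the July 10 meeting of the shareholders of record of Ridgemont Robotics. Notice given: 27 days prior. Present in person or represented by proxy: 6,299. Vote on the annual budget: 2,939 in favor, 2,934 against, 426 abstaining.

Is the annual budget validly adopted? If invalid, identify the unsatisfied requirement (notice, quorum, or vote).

Notice: 27 days given; 30 required. Not satisfied.
Quorum: 50% of 12,586 = 6,293; 6,299 present. Satisfied.
Vote: requires a majority of the votes cast (6,299 − 426 abstaining = 5,873); a majority of 5873 is 2937, so 2,937 needed; 2,939 in favor. Satisfied.

Invalid — notice requirement not satisfied.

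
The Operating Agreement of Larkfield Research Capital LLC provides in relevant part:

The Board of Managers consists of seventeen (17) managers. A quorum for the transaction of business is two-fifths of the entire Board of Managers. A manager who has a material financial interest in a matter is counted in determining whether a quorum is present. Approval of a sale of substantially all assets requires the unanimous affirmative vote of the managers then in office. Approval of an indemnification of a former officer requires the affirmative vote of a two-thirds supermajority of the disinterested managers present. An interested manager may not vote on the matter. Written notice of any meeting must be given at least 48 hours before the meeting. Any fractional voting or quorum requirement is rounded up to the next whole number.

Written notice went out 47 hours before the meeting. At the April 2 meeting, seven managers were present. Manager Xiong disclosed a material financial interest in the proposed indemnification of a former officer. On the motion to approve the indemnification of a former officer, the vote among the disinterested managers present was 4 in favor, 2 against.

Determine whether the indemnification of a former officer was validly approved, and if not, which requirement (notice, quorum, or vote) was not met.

Invalid — notice requirement not satisfied.

Notice: 47 hours given; 48 required (47 < 48). Not satisfied.
Quorum: 7 present (interested managers count toward quorum); quorum is 7. Satisfied.
Vote: the indemnification of a former officer requires two-thirds of the disinterested managers present (7 − 1 = 6). 2/3 of 6 = 4, so 4 affirmative votes are needed; 4 voted in favor. Satisfied.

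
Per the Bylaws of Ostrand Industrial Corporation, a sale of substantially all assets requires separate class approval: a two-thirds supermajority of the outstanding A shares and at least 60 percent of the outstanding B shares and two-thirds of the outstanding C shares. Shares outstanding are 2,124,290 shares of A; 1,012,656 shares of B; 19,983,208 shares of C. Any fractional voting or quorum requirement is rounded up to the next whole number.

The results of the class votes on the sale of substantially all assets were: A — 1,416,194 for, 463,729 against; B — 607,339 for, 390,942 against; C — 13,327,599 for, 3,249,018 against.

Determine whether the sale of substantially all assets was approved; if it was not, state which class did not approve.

Not approved — the B shares did not give the required vote.

A: 2/3 of 2124290 = 1416193.33, rounded up to 1416194; 1,416,194 required, 1,416,194 in favor — approved.
B: 3/5 of 1012656 = 607593.60, rounded up to 607594; 607,594 required, 607,339 in favor — not approved.
C: 2/3 of 19983208 = 13322138.67, rounded up to 13322139; 13,322,139 required, 13,327,599 in favor — approved.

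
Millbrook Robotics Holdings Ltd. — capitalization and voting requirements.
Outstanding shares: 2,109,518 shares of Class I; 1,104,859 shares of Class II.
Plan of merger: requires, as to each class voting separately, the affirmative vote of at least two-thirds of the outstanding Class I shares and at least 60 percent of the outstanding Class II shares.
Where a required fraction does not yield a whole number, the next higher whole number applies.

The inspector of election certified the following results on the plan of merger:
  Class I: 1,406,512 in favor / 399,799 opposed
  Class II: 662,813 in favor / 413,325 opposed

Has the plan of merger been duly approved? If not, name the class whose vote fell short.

Class I: 2/3 of 2109518 = 1406345.33, rounded up to 1406346; 1,406,346 required, 1,406,512 in favor — approved.
Class II: 3/5 of 1104859 = 662915.40, rounded up to 662916; 662,916 required, 662,813 in favor — not approved.

Not approved — the Class II shares did not give the required vote.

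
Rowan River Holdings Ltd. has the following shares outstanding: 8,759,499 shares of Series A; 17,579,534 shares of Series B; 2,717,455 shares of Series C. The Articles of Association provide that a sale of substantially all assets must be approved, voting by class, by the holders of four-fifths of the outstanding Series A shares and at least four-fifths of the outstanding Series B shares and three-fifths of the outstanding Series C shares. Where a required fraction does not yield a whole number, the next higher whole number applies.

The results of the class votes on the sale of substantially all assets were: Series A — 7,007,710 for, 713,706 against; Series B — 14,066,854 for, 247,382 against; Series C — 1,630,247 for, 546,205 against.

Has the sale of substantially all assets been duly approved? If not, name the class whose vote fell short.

Series A: 4/5 of 8759499 = 7007599.20, rounded up to 7007600; 7,007,600 required, 7,007,710 in favor — approved.
Series B: 4/5 of 17579534 = 14063627.20, rounded up to 14063628; 14,063,628 required, 14,066,854 in favor — approved.
Series C: 3/5 of 2717455 = 1630473; 1,630,473 required, 1,630,247 in favor — not approved.

Not approved — the Series C shares did not give the required vote.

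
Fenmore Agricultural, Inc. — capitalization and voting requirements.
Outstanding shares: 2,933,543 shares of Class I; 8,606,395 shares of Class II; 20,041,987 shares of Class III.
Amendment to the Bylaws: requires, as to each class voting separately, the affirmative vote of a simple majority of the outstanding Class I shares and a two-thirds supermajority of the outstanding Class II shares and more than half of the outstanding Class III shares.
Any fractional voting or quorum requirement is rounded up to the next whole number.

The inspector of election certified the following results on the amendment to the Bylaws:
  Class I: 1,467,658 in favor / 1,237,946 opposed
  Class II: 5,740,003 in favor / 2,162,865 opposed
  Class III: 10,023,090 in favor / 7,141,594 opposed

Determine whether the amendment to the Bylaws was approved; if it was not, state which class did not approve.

Approved — every class gave the required vote.

Class I: a majority of 2933543 is 1466772; 1,466,772 required, 1,467,658 in favor — approved.
Class II: 2/3 of 8606395 = 5737596.67, rounded up to 5737597; 5,737,597 required, 5,740,003 in favor — approved.
Class III: a majority of 20041987 is 10020994; 10,020,994 required, 10,023,090 in favor — approved.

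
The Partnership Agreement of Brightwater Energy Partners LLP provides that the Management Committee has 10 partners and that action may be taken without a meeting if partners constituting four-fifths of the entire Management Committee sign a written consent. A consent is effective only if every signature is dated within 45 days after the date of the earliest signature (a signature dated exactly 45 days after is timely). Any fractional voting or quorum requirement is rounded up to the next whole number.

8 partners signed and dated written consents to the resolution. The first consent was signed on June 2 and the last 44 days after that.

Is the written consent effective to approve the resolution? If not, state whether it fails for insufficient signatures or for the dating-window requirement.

Effective — both the signature and dating-window requirements are satisfied.

Signatures required: four-fifths of 10 — 4/5 of 10 = 8, so 8 needed; 8 signed. Sufficient.
Dating window: the latest signature is 44 days after the earliest; the limit is 45 days. Within the window.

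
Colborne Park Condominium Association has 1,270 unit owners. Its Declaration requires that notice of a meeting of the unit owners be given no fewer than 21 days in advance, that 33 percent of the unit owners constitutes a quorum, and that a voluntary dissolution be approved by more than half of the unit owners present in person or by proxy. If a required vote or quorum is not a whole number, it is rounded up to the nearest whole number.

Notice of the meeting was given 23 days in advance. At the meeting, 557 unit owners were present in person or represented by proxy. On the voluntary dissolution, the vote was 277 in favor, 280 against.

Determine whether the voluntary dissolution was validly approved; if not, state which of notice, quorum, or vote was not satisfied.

Notice: 23 days given; 21 required. Satisfied.
Quorum: 33% of 1,270 = 419.10, rounded up to 420; 557 present. Satisfied.
Vote: requires a majority of those present (557); a majority of 557 is 279, so 279 needed; 277 in favor. Not satisfied.

Invalid — vote requirement not satisfied.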